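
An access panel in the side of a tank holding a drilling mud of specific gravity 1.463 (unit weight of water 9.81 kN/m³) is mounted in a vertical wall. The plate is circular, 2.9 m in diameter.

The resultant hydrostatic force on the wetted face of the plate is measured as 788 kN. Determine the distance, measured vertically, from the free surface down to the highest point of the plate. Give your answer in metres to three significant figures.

d_top ≈ 6.86 m

γ = 1.463 × 9.81 = 14.35203 kN/m³.
A = π(1.45)² = 6.6052 m².
From F = γ·h_c·A, the centroid depth is h_c = 788/(14.35203 × 6.6052) = 8.31241 m.
The centroid is at the centre, 1.45 m below the top of the plate, so the highest point sits at h_top = 8.31241 − 1.45 = 6.86241 m below the surface.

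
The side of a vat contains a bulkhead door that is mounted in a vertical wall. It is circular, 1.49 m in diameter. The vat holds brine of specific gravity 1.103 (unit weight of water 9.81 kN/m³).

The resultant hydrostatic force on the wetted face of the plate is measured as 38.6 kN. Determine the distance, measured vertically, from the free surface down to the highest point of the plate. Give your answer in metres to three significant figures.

d_top ≈ 1.30 m

γ = 1.103 × 9.81 = 10.82043 kN/m³.
A = π(0.745)² = 1.74366 m².
From F = γ·h_c·A, the centroid depth is h_c = 38.6/(10.82043 × 1.74366) = 2.04588 m.
The centroid is at the centre, 0.745 m below the top of the plate, so the highest point sits at h_top = 2.04588 − 0.745 = 1.30088 m below the surface.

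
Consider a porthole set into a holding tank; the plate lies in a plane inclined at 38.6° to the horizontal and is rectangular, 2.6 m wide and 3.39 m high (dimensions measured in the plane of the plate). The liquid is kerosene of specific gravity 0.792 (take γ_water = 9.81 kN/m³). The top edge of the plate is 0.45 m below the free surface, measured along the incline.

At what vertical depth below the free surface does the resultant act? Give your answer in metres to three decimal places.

γ = 0.792 × 9.81 = 7.76952 kN/m³.
Let θ = 38.6° be the plate's angle to the horizontal; measure y along the incline from where the plane meets the free surface. Vertical depth h = y·sinθ with sinθ = 0.623880.
The centroid lies 3.39/2 = 1.695 m below the top edge, so y_c = 0.45 + 1.695 = 2.145 m and h_c = 2.145 × 0.623880 = 1.33822 m.
A = 2.6 × 3.39 = 8.814 m².
Resultant F = γ·h_c·A = 7.76952 × 1.33822 × 8.814 = 91.642 kN.
I_c = b·h³/12 = 2.6 × 3.39³/12 = 8.44095 m⁴.
Centre of pressure: y_p = y_c + I_c/(y_c·A) = 2.145 + 8.44095/(2.145 × 8.814) = 2.145 + 0.446469 = 2.59147 m along the plane.
Vertically, h_p = y_p·sinθ = 2.59147 × 0.623880 = 1.61677 m.

h_p = 1.617 m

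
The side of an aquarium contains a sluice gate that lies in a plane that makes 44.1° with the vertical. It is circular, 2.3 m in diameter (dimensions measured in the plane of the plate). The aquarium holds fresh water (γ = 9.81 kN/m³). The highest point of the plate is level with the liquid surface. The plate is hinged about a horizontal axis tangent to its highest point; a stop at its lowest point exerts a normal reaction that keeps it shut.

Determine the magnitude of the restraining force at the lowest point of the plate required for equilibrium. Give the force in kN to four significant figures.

P ≈ 21.04 kN

γ = 9.81 kN/m³.
The plate makes 44.1° with the vertical, i.e. θ = 90° − 44.1° = 45.9° to the horizontal. Measuring y along the incline from the free-surface line, vertical depth h = y·sinθ with sinθ = 0.718126.
The centroid is at the centre, 1.15 m below the top of the plate, so y_c = 1.15 m and h_c = 1.15 × 0.718126 = 0.825845 m.
A = π(1.15)² = 4.15476 m².
Resultant F = γ·h_c·A = 9.81 × 0.825845 × 4.15476 = 33.66 kN.
I_c = πr⁴/4 = π × 1.15⁴/4 = 1.37367 m⁴.
Centre of pressure: y_p = y_c + I_c/(y_c·A) = 1.15 + 1.37367/(1.15 × 4.15476) = 1.15 + 0.287501 = 1.4375 m along the plane.
The resultant acts 1.15 + 0.287501 = 1.4375 m (along the plate) below the hinge at the top edge, so the moment about the hinge is M = F × 1.4375 = 33.66 × 1.4375 = 48.3862 kN·m.
A normal force at the bottom, 2.3 m from the hinge, must supply this moment: P = 48.3862/2.3 = 21.0375 kN.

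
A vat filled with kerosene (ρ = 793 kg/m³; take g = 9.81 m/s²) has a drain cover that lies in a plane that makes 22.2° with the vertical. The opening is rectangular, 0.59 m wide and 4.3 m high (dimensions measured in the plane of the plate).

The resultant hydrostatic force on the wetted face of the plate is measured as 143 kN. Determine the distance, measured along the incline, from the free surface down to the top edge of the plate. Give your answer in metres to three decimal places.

γ = ρg = 793 × 9.81 / 1000 = 7.77933 kN/m³.
A = 0.59 × 4.3 = 2.537 m².
From F = γ·h_c·A, the centroid depth is h_c = 143/(7.77933 × 2.537) = 7.24558 m.
The plate makes 22.2° with the vertical, i.e. θ = 90° − 22.2° = 67.8° to the horizontal. Measuring y along the incline from the free-surface line, vertical depth h = y·sinθ with sinθ = 0.925871.
Along the incline, y_c = h_c/sinθ = 7.24558/0.925871 = 7.82569 m.
The centroid lies 4.3/2 = 2.15 m below the top edge, so the top edge sits at y_top = 7.82569 − 2.15 = 5.67569 m along the incline.

y_top ≈ 5.676 m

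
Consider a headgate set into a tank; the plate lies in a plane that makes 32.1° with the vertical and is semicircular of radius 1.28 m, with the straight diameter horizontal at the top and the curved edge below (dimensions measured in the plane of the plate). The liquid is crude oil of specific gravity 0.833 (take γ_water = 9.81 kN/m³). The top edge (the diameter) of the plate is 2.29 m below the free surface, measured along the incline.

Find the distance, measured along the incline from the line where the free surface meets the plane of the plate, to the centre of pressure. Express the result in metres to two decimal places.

γ = 0.833 × 9.81 = 8.17173 kN/m³.
The plate makes 32.1° with the vertical, i.e. θ = 90° − 32.1° = 57.9° to the horizontal. Measuring y along the incline from the free-surface line, vertical depth h = y·sinθ with sinθ = 0.847122.
The centroid of a semicircle lies 4r/(3π) = 0.543249 m from the diameter, here below the top edge, so y_c = 2.29 + 0.543249 = 2.83325 m and h_c = 2.83325 × 0.847122 = 2.40011 m.
A = πr²/2 = π × 1.28²/2 = 2.57359 m².
Resultant F = γ·h_c·A = 8.17173 × 2.40011 × 2.57359 = 50.476 kN.
I_c = (π/8 − 8/(9π))·r⁴ = 0.109757 × 1.28⁴ = 0.294627 m⁴.
Centre of pressure: y_p = y_c + I_c/(y_c·A) = 2.83325 + 0.294627/(2.83325 × 2.57359) = 2.83325 + 0.0404062 = 2.87366 m along the plane.

y_p = 2.87 m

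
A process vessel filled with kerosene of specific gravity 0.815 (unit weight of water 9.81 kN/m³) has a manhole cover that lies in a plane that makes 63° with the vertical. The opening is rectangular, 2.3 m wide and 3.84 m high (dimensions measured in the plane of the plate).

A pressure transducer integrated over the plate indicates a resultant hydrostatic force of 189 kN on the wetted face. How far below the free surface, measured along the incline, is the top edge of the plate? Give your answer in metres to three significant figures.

γ = 0.815 × 9.81 = 7.99515 kN/m³.
A = 2.3 × 3.84 = 8.832 m².
From F = γ·h_c·A, the centroid depth is h_c = 189/(7.99515 × 8.832) = 2.67655 m.
The plate makes 63° with the vertical, i.e. θ = 90° − 63° = 27° to the horizontal. Measuring y along the incline from the free-surface line, vertical depth h = y·sinθ with sinθ = 0.453990.
Along the incline, y_c = h_c/sinθ = 2.67655/0.453990 = 5.89561 m.
The centroid lies 3.84/2 = 1.92 m below the top edge, so the top edge sits at y_top = 5.89561 − 1.92 = 3.97561 m along the incline.

y_top ≈ 3.98 m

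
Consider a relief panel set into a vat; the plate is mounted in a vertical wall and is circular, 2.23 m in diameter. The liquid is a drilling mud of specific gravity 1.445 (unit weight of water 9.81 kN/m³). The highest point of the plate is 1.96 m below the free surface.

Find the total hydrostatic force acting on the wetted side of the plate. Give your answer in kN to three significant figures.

γ = 1.445 × 9.81 = 14.17545 kN/m³.
The centroid is at the centre, 1.115 m below the top of the plate, so the centroid depth is h_c = 1.96 + 1.115 = 3.075 m.
A = π(1.115)² = 3.90571 m².
Resultant F = γ·h_c·A = 14.17545 × 3.075 × 3.90571 = 170.248 kN.

F ≈ 170 kN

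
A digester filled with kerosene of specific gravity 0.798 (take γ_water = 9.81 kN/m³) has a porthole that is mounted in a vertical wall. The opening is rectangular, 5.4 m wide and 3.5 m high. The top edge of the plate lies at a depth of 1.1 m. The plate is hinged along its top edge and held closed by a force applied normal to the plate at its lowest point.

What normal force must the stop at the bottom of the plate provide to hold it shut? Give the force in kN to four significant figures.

P ≈ 254.0 kN

γ = 0.798 × 9.81 = 7.82838 kN/m³.
The centroid lies 3.5/2 = 1.75 m below the top edge, so the centroid depth is h_c = 1.1 + 1.75 = 2.85 m.
A = 5.4 × 3.5 = 18.9 m².
Resultant F = γ·h_c·A = 7.82838 × 2.85 × 18.9 = 421.676 kN.
I_c = b·h³/12 = 5.4 × 3.5³/12 = 19.2937 m⁴.
Centre of pressure: y_p = y_c + I_c/(y_c·A) = 2.85 + 19.2937/(2.85 × 18.9) = 2.85 + 0.358186 = 3.20819 m along the plane.
The resultant acts 1.75 + 0.358186 = 2.10819 m (along the plate) below the hinge at the top edge, so the moment about the hinge is M = F × 2.10819 = 421.676 × 2.10819 = 888.973 kN·m.
A normal force at the bottom, 3.5 m from the hinge, must supply this moment: P = 888.973/3.5 = 253.992 kN.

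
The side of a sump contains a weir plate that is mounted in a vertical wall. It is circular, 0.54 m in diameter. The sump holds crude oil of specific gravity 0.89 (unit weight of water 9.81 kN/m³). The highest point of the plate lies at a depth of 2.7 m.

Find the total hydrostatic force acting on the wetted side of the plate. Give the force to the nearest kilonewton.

F ≈ 6 kN

γ = 0.89 × 9.81 = 8.7309 kN/m³.
The centroid is at the centre, 0.27 m below the top of the plate, so the centroid depth is h_c = 2.7 + 0.27 = 2.97 m.
A = π(0.27)² = 0.229022 m².
Resultant F = γ·h_c·A = 8.7309 × 2.97 × 0.229022 = 5.93872 kN.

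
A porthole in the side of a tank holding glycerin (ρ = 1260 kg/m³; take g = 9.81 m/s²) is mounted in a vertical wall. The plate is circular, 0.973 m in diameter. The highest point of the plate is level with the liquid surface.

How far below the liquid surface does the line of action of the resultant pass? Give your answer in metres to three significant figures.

γ = ρg = 1260 × 9.81 / 1000 = 12.3606 kN/m³.
The centroid is at the centre, 0.4865 m below the top of the plate, so the centroid depth is h_c = 0.4865 m.
A = π(0.4865)² = 0.743559 m².
Resultant F = γ·h_c·A = 12.3606 × 0.4865 × 0.743559 = 4.47134 kN.
I_c = πr⁴/4 = π × 0.4865⁴/4 = 0.0439968 m⁴.
Centre of pressure: y_p = y_c + I_c/(y_c·A) = 0.4865 + 0.0439968/(0.4865 × 0.743559) = 0.4865 + 0.121625 = 0.608125 m along the plane.

h_p = 0.608 m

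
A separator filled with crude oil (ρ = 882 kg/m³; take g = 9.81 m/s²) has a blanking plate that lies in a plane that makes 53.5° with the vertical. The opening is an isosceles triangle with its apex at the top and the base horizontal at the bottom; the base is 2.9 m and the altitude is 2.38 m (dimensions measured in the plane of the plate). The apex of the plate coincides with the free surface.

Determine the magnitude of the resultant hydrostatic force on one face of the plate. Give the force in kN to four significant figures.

γ = ρg = 882 × 9.81 / 1000 = 8.65242 kN/m³.
The plate makes 53.5° with the vertical, i.e. θ = 90° − 53.5° = 36.5° to the horizontal. Measuring y along the incline from the free-surface line, vertical depth h = y·sinθ with sinθ = 0.594823.
With the apex up, the centroid sits 2h/3 = 2 × 2.38/3 = 1.58667 m below the apex, so y_c = 1.58667 m and h_c = 1.58667 × 0.594823 = 0.943788 m.
A = ½ × 2.9 × 2.38 = 3.451 m².
Resultant F = γ·h_c·A = 8.65242 × 0.943788 × 3.451 = 28.181 kN.

F ≈ 28.18 kN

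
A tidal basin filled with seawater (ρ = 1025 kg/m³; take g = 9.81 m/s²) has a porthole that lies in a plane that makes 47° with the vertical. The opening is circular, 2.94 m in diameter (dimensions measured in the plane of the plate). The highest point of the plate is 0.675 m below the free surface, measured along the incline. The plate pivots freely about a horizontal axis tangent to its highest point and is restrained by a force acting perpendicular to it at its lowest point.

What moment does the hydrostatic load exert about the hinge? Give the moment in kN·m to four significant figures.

M ≈ 171.9 kN·m

γ = ρg = 1025 × 9.81 / 1000 = 10.05525 kN/m³.
The plate makes 47° with the vertical, i.e. θ = 90° − 47° = 43° to the horizontal. Measuring y along the incline from the free-surface line, vertical depth h = y·sinθ with sinθ = 0.681998.
The centroid is at the centre, 1.47 m below the top of the plate, so y_c = 0.675 + 1.47 = 2.145 m and h_c = 2.145 × 0.681998 = 1.46289 m.
A = π(1.47)² = 6.78867 m².
Resultant F = γ·h_c·A = 10.05525 × 1.46289 × 6.78867 = 99.8595 kN.
I_c = πr⁴/4 = π × 1.47⁴/4 = 3.66741 m⁴.
Centre of pressure: y_p = y_c + I_c/(y_c·A) = 2.145 + 3.66741/(2.145 × 6.78867) = 2.145 + 0.251853 = 2.39685 m along the plane.
The resultant acts 1.47 + 0.251853 = 1.72185 m (along the plate) below the hinge at the top edge, so the moment about the hinge is M = F × 1.72185 = 99.8595 × 1.72185 = 171.943 kN·m.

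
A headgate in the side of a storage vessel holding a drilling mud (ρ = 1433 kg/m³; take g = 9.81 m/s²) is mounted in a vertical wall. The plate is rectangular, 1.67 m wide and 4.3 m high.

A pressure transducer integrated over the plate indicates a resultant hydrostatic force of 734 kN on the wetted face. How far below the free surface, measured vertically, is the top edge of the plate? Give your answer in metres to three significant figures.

γ = ρg = 1433 × 9.81 / 1000 = 14.05773 kN/m³.
A = 1.67 × 4.3 = 7.181 m².
From F = γ·h_c·A, the centroid depth is h_c = 734/(14.05773 × 7.181) = 7.27103 m.
The centroid lies 4.3/2 = 2.15 m below the top edge, so the top edge sits at h_top = 7.27103 − 2.15 = 5.12103 m below the surface.

d_top ≈ 5.12 m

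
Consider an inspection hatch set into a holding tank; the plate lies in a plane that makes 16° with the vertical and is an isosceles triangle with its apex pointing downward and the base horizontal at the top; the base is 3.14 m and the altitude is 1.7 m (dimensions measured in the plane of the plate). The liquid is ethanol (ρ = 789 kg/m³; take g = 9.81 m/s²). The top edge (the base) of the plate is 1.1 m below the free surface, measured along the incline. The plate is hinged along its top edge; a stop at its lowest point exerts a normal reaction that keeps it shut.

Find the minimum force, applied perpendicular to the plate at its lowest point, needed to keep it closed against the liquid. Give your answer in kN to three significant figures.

γ = ρg = 789 × 9.81 / 1000 = 7.74009 kN/m³.
The plate makes 16° with the vertical, i.e. θ = 90° − 16° = 74° to the horizontal. Measuring y along the incline from the free-surface line, vertical depth h = y·sinθ with sinθ = 0.961262.
With the apex down, the centroid sits h/3 = 1.7/3 = 0.566667 m below the base (the top edge), so y_c = 1.1 + 0.566667 = 1.66667 m and h_c = 1.66667 × 0.961262 = 1.60211 m.
A = ½ × 3.14 × 1.7 = 2.669 m².
Resultant F = γ·h_c·A = 7.74009 × 1.60211 × 2.669 = 33.0969 kN.
I_c = b·h³/36 = 3.14 × 1.7³/36 = 0.428523 m⁴.
Centre of pressure: y_p = y_c + I_c/(y_c·A) = 1.66667 + 0.428523/(1.66667 × 2.669) = 1.66667 + 0.0963332 = 1.763 m along the plane.
The resultant acts 0.566667 + 0.0963332 = 0.663 m (along the plate) below the hinge at the top edge, so the moment about the hinge is M = F × 0.663 = 33.0969 × 0.663 = 21.9432 kN·m.
A normal force at the bottom, 1.7 m from the hinge, must supply this moment: P = 21.9432/1.7 = 12.9078 kN.

P ≈ 12.9 kN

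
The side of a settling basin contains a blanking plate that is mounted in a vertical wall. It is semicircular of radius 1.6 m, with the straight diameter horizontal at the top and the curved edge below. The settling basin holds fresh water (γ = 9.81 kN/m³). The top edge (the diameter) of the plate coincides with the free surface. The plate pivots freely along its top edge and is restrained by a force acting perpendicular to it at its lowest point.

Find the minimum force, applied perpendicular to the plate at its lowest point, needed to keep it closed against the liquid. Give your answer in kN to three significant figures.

γ = 9.81 kN/m³.
The centroid of a semicircle lies 4r/(3π) = 0.679061 m from the diameter, here below the top edge, so the centroid depth is h_c = 0.679061 m.
A = πr²/2 = π × 1.6²/2 = 4.02124 m².
Resultant F = γ·h_c·A = 9.81 × 0.679061 × 4.02124 = 26.7878 kN.
I_c = (π/8 − 8/(9π))·r⁴ = 0.109757 × 1.6⁴ = 0.719303 m⁴.
Centre of pressure: y_p = y_c + I_c/(y_c·A) = 0.679061 + 0.719303/(0.679061 × 4.02124) = 0.679061 + 0.263417 = 0.942478 m along the plane.
The resultant acts 0.679061 + 0.263417 = 0.942478 m (along the plate) below the hinge at the top edge, so the moment about the hinge is M = F × 0.942478 = 26.7878 × 0.942478 = 25.2469 kN·m.
A normal force at the bottom, 1.6 m from the hinge, must supply this moment: P = 25.2469/1.6 = 15.7793 kN.

P ≈ 15.8 kN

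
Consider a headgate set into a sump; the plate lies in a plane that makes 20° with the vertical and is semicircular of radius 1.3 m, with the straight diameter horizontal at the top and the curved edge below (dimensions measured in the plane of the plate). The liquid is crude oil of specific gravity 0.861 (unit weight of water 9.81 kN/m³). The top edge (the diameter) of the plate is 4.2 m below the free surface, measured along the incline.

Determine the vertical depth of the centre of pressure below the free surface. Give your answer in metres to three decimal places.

γ = 0.861 × 9.81 = 8.44641 kN/m³.
The plate makes 20° with the vertical, i.e. θ = 90° − 20° = 70° to the horizontal. Measuring y along the incline from the free-surface line, vertical depth h = y·sinθ with sinθ = 0.939693.
The centroid of a semicircle lies 4r/(3π) = 0.551737 m from the diameter, here below the top edge, so y_c = 4.2 + 0.551737 = 4.75174 m and h_c = 4.75174 × 0.939693 = 4.46518 m.
A = πr²/2 = π × 1.3²/2 = 2.65465 m².
Resultant F = γ·h_c·A = 8.44641 × 4.46518 × 2.65465 = 100.119 kN.
I_c = (π/8 − 8/(9π))·r⁴ = 0.109757 × 1.3⁴ = 0.313477 m⁴.
Centre of pressure: y_p = y_c + I_c/(y_c·A) = 4.75174 + 0.313477/(4.75174 × 2.65465) = 4.75174 + 0.0248511 = 4.77659 m along the plane.
Vertically, h_p = y_p·sinθ = 4.77659 × 0.939693 = 4.48853 m.

h_p = 4.489 m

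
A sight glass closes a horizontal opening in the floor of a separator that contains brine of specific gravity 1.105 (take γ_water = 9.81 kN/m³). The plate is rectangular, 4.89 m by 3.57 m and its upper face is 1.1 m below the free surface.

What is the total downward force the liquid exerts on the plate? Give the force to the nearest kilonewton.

F ≈ 208 kN

γ = 1.105 × 9.81 = 10.84005 kN/m³.
The plate is horizontal, so pressure is uniform at p = γ·h = 10.84005 × 1.1 = 11.9241 kN/m².
A = 4.89 × 3.57 = 17.4573 m².
F = p·A = 11.9241 × 17.4573 = 208.163 kN.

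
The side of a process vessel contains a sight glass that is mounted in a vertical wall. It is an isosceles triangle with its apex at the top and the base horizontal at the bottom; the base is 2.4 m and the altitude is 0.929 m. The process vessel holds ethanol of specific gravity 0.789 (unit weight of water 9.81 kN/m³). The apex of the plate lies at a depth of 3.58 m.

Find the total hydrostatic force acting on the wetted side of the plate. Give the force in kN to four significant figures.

F ≈ 36.23 kN

γ = 0.789 × 9.81 = 7.74009 kN/m³.
With the apex up, the centroid sits 2h/3 = 2 × 0.929/3 = 0.619333 m below the apex, so the centroid depth is h_c = 3.58 + 0.619333 = 4.19933 m.
A = ½ × 2.4 × 0.929 = 1.1148 m².
Resultant F = γ·h_c·A = 7.74009 × 4.19933 × 1.1148 = 36.2346 kN.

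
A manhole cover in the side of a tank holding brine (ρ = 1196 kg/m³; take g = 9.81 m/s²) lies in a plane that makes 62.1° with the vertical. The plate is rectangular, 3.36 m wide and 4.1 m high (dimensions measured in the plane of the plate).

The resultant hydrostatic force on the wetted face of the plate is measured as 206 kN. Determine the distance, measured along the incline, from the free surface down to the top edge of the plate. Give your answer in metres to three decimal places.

y_top ≈ 0.674 m

γ = ρg = 1196 × 9.81 / 1000 = 11.73276 kN/m³.
A = 3.36 × 4.1 = 13.776 m².
From F = γ·h_c·A, the centroid depth is h_c = 206/(11.73276 × 13.776) = 1.27451 m.
The plate makes 62.1° with the vertical, i.e. θ = 90° − 62.1° = 27.9° to the horizontal. Measuring y along the incline from the free-surface line, vertical depth h = y·sinθ with sinθ = 0.467930.
Along the incline, y_c = h_c/sinθ = 1.27451/0.467930 = 2.72372 m.
The centroid lies 4.1/2 = 2.05 m below the top edge, so the top edge sits at y_top = 2.72372 − 2.05 = 0.67372 m along the incline.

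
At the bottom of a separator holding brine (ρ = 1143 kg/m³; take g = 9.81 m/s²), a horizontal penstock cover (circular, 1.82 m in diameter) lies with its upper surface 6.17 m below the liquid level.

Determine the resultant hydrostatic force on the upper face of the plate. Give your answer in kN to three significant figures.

γ = ρg = 1143 × 9.81 / 1000 = 11.21283 kN/m³.
The plate is horizontal, so pressure is uniform at p = γ·h = 11.21283 × 6.17 = 69.1832 kN/m².
A = π(0.91)² = 2.60155 m².
F = p·A = 69.1832 × 2.60155 = 179.984 kN.

F ≈ 180 kN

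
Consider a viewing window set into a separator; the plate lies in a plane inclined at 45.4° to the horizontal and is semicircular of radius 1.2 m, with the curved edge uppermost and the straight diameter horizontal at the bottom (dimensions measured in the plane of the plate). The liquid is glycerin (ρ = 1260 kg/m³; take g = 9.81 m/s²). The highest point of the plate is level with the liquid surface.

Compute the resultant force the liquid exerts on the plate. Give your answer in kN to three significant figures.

γ = ρg = 1260 × 9.81 / 1000 = 12.3606 kN/m³.
Let θ = 45.4° be the plate's angle to the horizontal; measure y along the incline from where the plane meets the free surface. Vertical depth h = y·sinθ with sinθ = 0.712026.
The centroid lies 4r/(3π) = 0.509296 m above the diameter, so r − 4r/(3π) = 1.2 − 0.509296 = 0.690704 m below the topmost point, so y_c = 0.690704 m and h_c = 0.690704 × 0.712026 = 0.491799 m.
A = πr²/2 = π × 1.2²/2 = 2.26195 m².
Resultant F = γ·h_c·A = 12.3606 × 0.491799 × 2.26195 = 13.7502 kN.

F ≈ 13.8 kN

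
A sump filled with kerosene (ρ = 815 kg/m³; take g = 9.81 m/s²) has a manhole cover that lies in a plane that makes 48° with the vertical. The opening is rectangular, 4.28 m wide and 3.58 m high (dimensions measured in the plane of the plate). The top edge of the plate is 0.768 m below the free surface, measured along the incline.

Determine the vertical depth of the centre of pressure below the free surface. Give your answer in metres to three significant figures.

γ = ρg = 815 × 9.81 / 1000 = 7.99515 kN/m³.
The plate makes 48° with the vertical, i.e. θ = 90° − 48° = 42° to the horizontal. Measuring y along the incline from the free-surface line, vertical depth h = y·sinθ with sinθ = 0.669131.
The centroid lies 3.58/2 = 1.79 m below the top edge, so y_c = 0.768 + 1.79 = 2.558 m and h_c = 2.558 × 0.669131 = 1.71164 m.
A = 4.28 × 3.58 = 15.3224 m².
Resultant F = γ·h_c·A = 7.99515 × 1.71164 × 15.3224 = 209.684 kN.
I_c = b·h³/12 = 4.28 × 3.58³/12 = 16.3648 m⁴.
Centre of pressure: y_p = y_c + I_c/(y_c·A) = 2.558 + 16.3648/(2.558 × 15.3224) = 2.558 + 0.417526 = 2.97553 m along the plane.
Vertically, h_p = y_p·sinθ = 2.97553 × 0.669131 = 1.99102 m.

h_p = 1.99 m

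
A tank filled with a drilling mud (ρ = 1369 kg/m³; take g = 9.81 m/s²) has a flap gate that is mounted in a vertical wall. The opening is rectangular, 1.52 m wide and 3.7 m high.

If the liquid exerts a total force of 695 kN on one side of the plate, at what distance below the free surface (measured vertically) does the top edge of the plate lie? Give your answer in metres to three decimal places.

γ = ρg = 1369 × 9.81 / 1000 = 13.42989 kN/m³.
A = 1.52 × 3.7 = 5.624 m².
From F = γ·h_c·A, the centroid depth is h_c = 695/(13.42989 × 5.624) = 9.20168 m.
The centroid lies 3.7/2 = 1.85 m below the top edge, so the top edge sits at h_top = 9.20168 − 1.85 = 7.35168 m below the surface.

d_top ≈ 7.352 m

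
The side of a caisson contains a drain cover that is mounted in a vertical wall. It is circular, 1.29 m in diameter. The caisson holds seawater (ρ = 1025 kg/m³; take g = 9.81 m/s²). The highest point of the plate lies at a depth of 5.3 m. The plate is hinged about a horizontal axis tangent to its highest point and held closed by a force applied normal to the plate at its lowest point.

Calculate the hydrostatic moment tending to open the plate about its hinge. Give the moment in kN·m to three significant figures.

γ = ρg = 1025 × 9.81 / 1000 = 10.05525 kN/m³.
The centroid is at the centre, 0.645 m below the top of the plate, so the centroid depth is h_c = 5.3 + 0.645 = 5.945 m.
A = π(0.645)² = 1.30698 m².
Resultant F = γ·h_c·A = 10.05525 × 5.945 × 1.30698 = 78.1293 kN.
I_c = πr⁴/4 = π × 0.645⁴/4 = 0.135934 m⁴.
Centre of pressure: y_p = y_c + I_c/(y_c·A) = 5.945 + 0.135934/(5.945 × 1.30698) = 5.945 + 0.0174947 = 5.96249 m along the plane.
The resultant acts 0.645 + 0.0174947 = 0.662495 m (along the plate) below the hinge at the top edge, so the moment about the hinge is M = F × 0.662495 = 78.1293 × 0.662495 = 51.7603 kN·m.

M ≈ 51.8 kN·m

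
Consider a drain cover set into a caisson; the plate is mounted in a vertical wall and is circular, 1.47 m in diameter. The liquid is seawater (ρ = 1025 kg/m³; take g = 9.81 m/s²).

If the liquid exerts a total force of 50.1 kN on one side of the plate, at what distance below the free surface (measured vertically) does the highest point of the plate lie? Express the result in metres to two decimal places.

γ = ρg = 1025 × 9.81 / 1000 = 10.05525 kN/m³.
A = π(0.735)² = 1.69717 m².
From F = γ·h_c·A, the centroid depth is h_c = 50.1/(10.05525 × 1.69717) = 2.93575 m.
The centroid is at the centre, 0.735 m below the top of the plate, so the highest point sits at h_top = 2.93575 − 0.735 = 2.20075 m below the surface.

d_top ≈ 2.20 m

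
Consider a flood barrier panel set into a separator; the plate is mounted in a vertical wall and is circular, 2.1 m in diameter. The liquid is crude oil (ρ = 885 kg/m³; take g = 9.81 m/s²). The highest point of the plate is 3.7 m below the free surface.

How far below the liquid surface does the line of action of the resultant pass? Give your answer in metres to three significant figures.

γ = ρg = 885 × 9.81 / 1000 = 8.68185 kN/m³.
The centroid is at the centre, 1.05 m below the top of the plate, so the centroid depth is h_c = 3.7 + 1.05 = 4.75 m.
A = π(1.05)² = 3.46361 m².
Resultant F = γ·h_c·A = 8.68185 × 4.75 × 3.46361 = 142.835 kN.
I_c = πr⁴/4 = π × 1.05⁴/4 = 0.954656 m⁴.
Centre of pressure: y_p = y_c + I_c/(y_c·A) = 4.75 + 0.954656/(4.75 × 3.46361) = 4.75 + 0.0580262 = 4.80803 m along the plane.

h_p = 4.81 m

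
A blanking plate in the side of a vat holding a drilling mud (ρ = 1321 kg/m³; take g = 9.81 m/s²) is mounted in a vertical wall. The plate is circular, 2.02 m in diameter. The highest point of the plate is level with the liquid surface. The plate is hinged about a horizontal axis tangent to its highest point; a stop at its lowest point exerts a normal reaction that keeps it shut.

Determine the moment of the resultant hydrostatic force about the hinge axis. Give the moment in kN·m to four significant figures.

γ = ρg = 1321 × 9.81 / 1000 = 12.95901 kN/m³.
The centroid is at the centre, 1.01 m below the top of the plate, so the centroid depth is h_c = 1.01 m.
A = π(1.01)² = 3.20474 m².
Resultant F = γ·h_c·A = 12.95901 × 1.01 × 3.20474 = 41.9456 kN.
I_c = πr⁴/4 = π × 1.01⁴/4 = 0.817288 m⁴.
Centre of pressure: y_p = y_c + I_c/(y_c·A) = 1.01 + 0.817288/(1.01 × 3.20474) = 1.01 + 0.2525 = 1.2625 m along the plane.
The resultant acts 1.01 + 0.2525 = 1.2625 m (along the plate) below the hinge at the top edge, so the moment about the hinge is M = F × 1.2625 = 41.9456 × 1.2625 = 52.9563 kN·m.

M ≈ 52.96 kN·m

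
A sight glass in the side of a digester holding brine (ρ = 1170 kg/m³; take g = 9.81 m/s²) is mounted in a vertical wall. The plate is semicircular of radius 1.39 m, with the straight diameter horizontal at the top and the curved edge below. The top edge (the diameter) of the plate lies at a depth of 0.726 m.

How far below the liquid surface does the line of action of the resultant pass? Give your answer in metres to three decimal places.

h_p = 1.419 m

γ = ρg = 1170 × 9.81 / 1000 = 11.4777 kN/m³.
The centroid of a semicircle lies 4r/(3π) = 0.589934 m from the diameter, here below the top edge, so the centroid depth is h_c = 0.726 + 0.589934 = 1.31593 m.
A = πr²/2 = π × 1.39²/2 = 3.03494 m².
Resultant F = γ·h_c·A = 11.4777 × 1.31593 × 3.03494 = 45.8393 kN.
I_c = (π/8 − 8/(9π))·r⁴ = 0.109757 × 1.39⁴ = 0.409724 m⁴.
Centre of pressure: y_p = y_c + I_c/(y_c·A) = 1.31593 + 0.409724/(1.31593 × 3.03494) = 1.31593 + 0.102591 = 1.41852 m along the plane.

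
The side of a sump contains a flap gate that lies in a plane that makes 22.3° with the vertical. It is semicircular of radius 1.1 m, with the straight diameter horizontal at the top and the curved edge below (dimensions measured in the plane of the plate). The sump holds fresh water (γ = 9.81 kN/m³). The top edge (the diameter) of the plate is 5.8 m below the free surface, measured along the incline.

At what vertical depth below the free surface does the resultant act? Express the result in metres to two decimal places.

h_p = 5.81 m

γ = 9.81 kN/m³.
The plate makes 22.3° with the vertical, i.e. θ = 90° − 22.3° = 67.7° to the horizontal. Measuring y along the incline from the free-surface line, vertical depth h = y·sinθ with sinθ = 0.925210.
The centroid of a semicircle lies 4r/(3π) = 0.466854 m from the diameter, here below the top edge, so y_c = 5.8 + 0.466854 = 6.26685 m and h_c = 6.26685 × 0.925210 = 5.79815 m.
A = πr²/2 = π × 1.1²/2 = 1.90066 m².
Resultant F = γ·h_c·A = 9.81 × 5.79815 × 1.90066 = 108.109 kN.
I_c = (π/8 − 8/(9π))·r⁴ = 0.109757 × 1.1⁴ = 0.160695 m⁴.
Centre of pressure: y_p = y_c + I_c/(y_c·A) = 6.26685 + 0.160695/(6.26685 × 1.90066) = 6.26685 + 0.0134911 = 6.28034 m along the plane.
Vertically, h_p = y_p·sinθ = 6.28034 × 0.925210 = 5.81063 m.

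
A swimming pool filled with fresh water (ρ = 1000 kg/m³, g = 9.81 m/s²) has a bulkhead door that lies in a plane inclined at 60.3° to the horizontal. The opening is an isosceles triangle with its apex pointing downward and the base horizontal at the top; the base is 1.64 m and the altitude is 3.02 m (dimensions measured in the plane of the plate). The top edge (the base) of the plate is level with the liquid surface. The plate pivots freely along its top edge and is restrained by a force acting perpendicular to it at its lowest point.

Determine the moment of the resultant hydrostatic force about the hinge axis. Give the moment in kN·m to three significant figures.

M ≈ 32.1 kN·m

γ = ρg = 1000 × 9.81 = 9810 N/m³ = 9.81 kN/m³.
Let θ = 60.3° be the plate's angle to the horizontal; measure y along the incline from where the plane meets the free surface. Vertical depth h = y·sinθ with sinθ = 0.868632.
With the apex down, the centroid sits h/3 = 3.02/3 = 1.00667 m below the base (the top edge), so y_c = 1.00667 m and h_c = 1.00667 × 0.868632 = 0.874426 m.
A = ½ × 1.64 × 3.02 = 2.4764 m².
Resultant F = γ·h_c·A = 9.81 × 0.874426 × 2.4764 = 21.2429 kN.
I_c = b·h³/36 = 1.64 × 3.02³/36 = 1.25476 m⁴.
Centre of pressure: y_p = y_c + I_c/(y_c·A) = 1.00667 + 1.25476/(1.00667 × 2.4764) = 1.00667 + 0.50333 = 1.51 m along the plane.
The resultant acts 1.00667 + 0.50333 = 1.51 m (along the plate) below the hinge at the top edge, so the moment about the hinge is M = F × 1.51 = 21.2429 × 1.51 = 32.0768 kN·m.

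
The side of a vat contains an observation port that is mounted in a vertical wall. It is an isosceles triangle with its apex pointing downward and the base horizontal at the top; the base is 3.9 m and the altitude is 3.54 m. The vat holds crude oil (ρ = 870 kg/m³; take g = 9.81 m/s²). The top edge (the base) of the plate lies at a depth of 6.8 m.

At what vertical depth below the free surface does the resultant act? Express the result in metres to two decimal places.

h_p = 8.07 m

γ = ρg = 870 × 9.81 / 1000 = 8.5347 kN/m³.
With the apex down, the centroid sits h/3 = 3.54/3 = 1.18 m below the base (the top edge), so the centroid depth is h_c = 6.8 + 1.18 = 7.98 m.
A = ½ × 3.9 × 3.54 = 6.903 m².
Resultant F = γ·h_c·A = 8.5347 × 7.98 × 6.903 = 470.142 kN.
I_c = b·h³/36 = 3.9 × 3.54³/36 = 4.80587 m⁴.
Centre of pressure: y_p = y_c + I_c/(y_c·A) = 7.98 + 4.80587/(7.98 × 6.903) = 7.98 + 0.0872431 = 8.06724 m along the plane.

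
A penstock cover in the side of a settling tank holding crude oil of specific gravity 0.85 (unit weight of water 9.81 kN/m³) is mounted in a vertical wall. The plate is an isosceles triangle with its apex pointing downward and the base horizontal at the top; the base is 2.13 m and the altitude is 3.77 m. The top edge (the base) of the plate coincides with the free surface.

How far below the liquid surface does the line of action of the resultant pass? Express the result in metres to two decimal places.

γ = 0.85 × 9.81 = 8.3385 kN/m³.
With the apex down, the centroid sits h/3 = 3.77/3 = 1.25667 m below the base (the top edge), so the centroid depth is h_c = 1.25667 m.
A = ½ × 2.13 × 3.77 = 4.01505 m².
Resultant F = γ·h_c·A = 8.3385 × 1.25667 × 4.01505 = 42.0727 kN.
I_c = b·h³/36 = 2.13 × 3.77³/36 = 3.17031 m⁴.
Centre of pressure: y_p = y_c + I_c/(y_c·A) = 1.25667 + 3.17031/(1.25667 × 4.01505) = 1.25667 + 0.628333 = 1.885 m along the plane.

h_p = 1.89 m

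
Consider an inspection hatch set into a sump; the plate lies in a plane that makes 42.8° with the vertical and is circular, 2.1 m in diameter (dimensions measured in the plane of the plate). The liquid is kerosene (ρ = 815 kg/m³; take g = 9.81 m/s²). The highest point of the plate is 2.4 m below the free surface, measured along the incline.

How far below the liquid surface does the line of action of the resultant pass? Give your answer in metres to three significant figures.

γ = ρg = 815 × 9.81 / 1000 = 7.99515 kN/m³.
The plate makes 42.8° with the vertical, i.e. θ = 90° − 42.8° = 47.2° to the horizontal. Measuring y along the incline from the free-surface line, vertical depth h = y·sinθ with sinθ = 0.733730.
The centroid is at the centre, 1.05 m below the top of the plate, so y_c = 2.4 + 1.05 = 3.45 m and h_c = 3.45 × 0.733730 = 2.53137 m.
A = π(1.05)² = 3.46361 m².
Resultant F = γ·h_c·A = 7.99515 × 2.53137 × 3.46361 = 70.0989 kN.
I_c = πr⁴/4 = π × 1.05⁴/4 = 0.954656 m⁴.
Centre of pressure: y_p = y_c + I_c/(y_c·A) = 3.45 + 0.954656/(3.45 × 3.46361) = 3.45 + 0.0798912 = 3.52989 m along the plane.
Vertically, h_p = y_p·sinθ = 3.52989 × 0.733730 = 2.58999 m.

h_p = 2.59 m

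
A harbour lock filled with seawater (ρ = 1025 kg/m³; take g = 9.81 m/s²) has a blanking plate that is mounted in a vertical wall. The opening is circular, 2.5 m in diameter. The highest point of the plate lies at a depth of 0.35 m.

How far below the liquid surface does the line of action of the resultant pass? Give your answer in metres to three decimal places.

h_p = 1.844 m

γ = ρg = 1025 × 9.81 / 1000 = 10.05525 kN/m³.
The centroid is at the centre, 1.25 m below the top of the plate, so the centroid depth is h_c = 0.35 + 1.25 = 1.6 m.
A = π(1.25)² = 4.90874 m².
Resultant F = γ·h_c·A = 10.05525 × 1.6 × 4.90874 = 78.9738 kN.
I_c = πr⁴/4 = π × 1.25⁴/4 = 1.91748 m⁴.
Centre of pressure: y_p = y_c + I_c/(y_c·A) = 1.6 + 1.91748/(1.6 × 4.90874) = 1.6 + 0.244141 = 1.84414 m along the plane.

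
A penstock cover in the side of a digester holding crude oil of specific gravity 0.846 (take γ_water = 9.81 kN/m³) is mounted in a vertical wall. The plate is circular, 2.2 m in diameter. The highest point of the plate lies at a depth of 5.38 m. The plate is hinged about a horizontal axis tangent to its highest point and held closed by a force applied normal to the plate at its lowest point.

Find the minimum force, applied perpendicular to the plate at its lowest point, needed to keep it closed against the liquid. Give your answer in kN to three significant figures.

γ = 0.846 × 9.81 = 8.29926 kN/m³.
The centroid is at the centre, 1.1 m below the top of the plate, so the centroid depth is h_c = 5.38 + 1.1 = 6.48 m.
A = π(1.1)² = 3.80133 m².
Resultant F = γ·h_c·A = 8.29926 × 6.48 × 3.80133 = 204.433 kN.
I_c = πr⁴/4 = π × 1.1⁴/4 = 1.1499 m⁴.
Centre of pressure: y_p = y_c + I_c/(y_c·A) = 6.48 + 1.1499/(6.48 × 3.80133) = 6.48 + 0.046682 = 6.52668 m along the plane.
The resultant acts 1.1 + 0.046682 = 1.14668 m (along the plate) below the hinge at the top edge, so the moment about the hinge is M = F × 1.14668 = 204.433 × 1.14668 = 234.419 kN·m.
A normal force at the bottom, 2.2 m from the hinge, must supply this moment: P = 234.419/2.2 = 106.554 kN.

P ≈ 107 kN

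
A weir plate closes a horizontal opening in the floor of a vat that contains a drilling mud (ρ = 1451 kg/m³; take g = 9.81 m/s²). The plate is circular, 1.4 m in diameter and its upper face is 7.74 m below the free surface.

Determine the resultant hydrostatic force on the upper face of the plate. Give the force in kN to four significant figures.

F ≈ 169.6 kN

γ = ρg = 1451 × 9.81 / 1000 = 14.23431 kN/m³.
The plate is horizontal, so pressure is uniform at p = γ·h = 14.23431 × 7.74 = 110.174 kN/m².
A = π(0.7)² = 1.53938 m².
F = p·A = 110.174 × 1.53938 = 169.6 kN.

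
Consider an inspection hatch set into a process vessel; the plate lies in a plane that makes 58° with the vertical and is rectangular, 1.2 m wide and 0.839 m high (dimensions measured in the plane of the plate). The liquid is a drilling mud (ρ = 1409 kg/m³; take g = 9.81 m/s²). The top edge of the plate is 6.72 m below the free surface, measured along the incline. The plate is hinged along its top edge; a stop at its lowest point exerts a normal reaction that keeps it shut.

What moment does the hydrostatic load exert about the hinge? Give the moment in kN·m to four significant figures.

M ≈ 22.52 kN·m

γ = ρg = 1409 × 9.81 / 1000 = 13.82229 kN/m³.
The plate makes 58° with the vertical, i.e. θ = 90° − 58° = 32° to the horizontal. Measuring y along the incline from the free-surface line, vertical depth h = y·sinθ with sinθ = 0.529919.
The centroid lies 0.839/2 = 0.4195 m below the top edge, so y_c = 6.72 + 0.4195 = 7.1395 m and h_c = 7.1395 × 0.529919 = 3.78336 m.
A = 1.2 × 0.839 = 1.0068 m².
Resultant F = γ·h_c·A = 13.82229 × 3.78336 × 1.0068 = 52.6503 kN.
I_c = b·h³/12 = 1.2 × 0.839³/12 = 0.059059 m⁴.
Centre of pressure: y_p = y_c + I_c/(y_c·A) = 7.1395 + 0.059059/(7.1395 × 1.0068) = 7.1395 + 0.00821628 = 7.14772 m along the plane.
The resultant acts 0.4195 + 0.00821628 = 0.427716 m (along the plate) below the hinge at the top edge, so the moment about the hinge is M = F × 0.427716 = 52.6503 × 0.427716 = 22.5194 kN·m.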